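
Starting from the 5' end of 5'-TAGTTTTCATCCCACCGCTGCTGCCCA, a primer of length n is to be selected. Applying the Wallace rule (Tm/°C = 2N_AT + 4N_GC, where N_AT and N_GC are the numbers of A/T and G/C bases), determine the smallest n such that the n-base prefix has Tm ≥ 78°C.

n = 25

First 24 bases: TAGTTTTCATCCCACCGCTGCTGC → Tm = 74°C (< 78°C)
First 25 bases: TAGTTTTCATCCCACCGCTGCTGCC → Tm = 78°C (≥ 78°C)
Since every base adds ≥2°C, Tm only increases with n, so the threshold is first crossed at n = 25.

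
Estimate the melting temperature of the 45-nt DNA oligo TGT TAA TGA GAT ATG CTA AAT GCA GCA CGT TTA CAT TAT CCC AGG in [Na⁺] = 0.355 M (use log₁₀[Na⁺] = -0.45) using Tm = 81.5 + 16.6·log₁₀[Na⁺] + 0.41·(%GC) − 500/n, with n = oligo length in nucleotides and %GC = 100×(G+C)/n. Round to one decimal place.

Length n = 45. Scanning the sequence gives A=14, C=8, G=9, T=14.
G+C = 17, so %GC = 17/45 × 100 = 37.778%
Salt term: 16.6 × (-0.45) = -7.47
GC term: 0.41 × 37.778 = 15.489; length term: −500/45 = −11.111
Tm = 81.5 + (-7.47) + 15.489 − 11.111 = 78.408 → 78.4°C

78.4°C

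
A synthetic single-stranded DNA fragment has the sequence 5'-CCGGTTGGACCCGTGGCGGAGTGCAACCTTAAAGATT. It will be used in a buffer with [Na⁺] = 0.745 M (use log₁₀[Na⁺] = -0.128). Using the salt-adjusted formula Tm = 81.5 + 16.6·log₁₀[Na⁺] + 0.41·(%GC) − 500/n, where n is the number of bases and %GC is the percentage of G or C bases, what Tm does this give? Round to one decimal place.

Length n = 37. Scanning the sequence gives T=8, A=8, C=9, G=12.
G+C = 21, so %GC = 21/37 × 100 = 56.757%
Salt term: 16.6 × (-0.128) = -2.125
GC term: 0.41 × 56.757 = 23.27; length term: −500/37 = −13.514
Tm = 81.5 + (-2.125) + 23.27 − 13.514 = 89.131 → 89.1°C

89.1°C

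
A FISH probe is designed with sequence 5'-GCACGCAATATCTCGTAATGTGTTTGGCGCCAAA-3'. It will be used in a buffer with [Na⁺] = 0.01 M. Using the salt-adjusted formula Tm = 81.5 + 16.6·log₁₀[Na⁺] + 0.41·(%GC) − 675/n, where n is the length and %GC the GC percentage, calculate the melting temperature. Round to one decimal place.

47.7°C

Length n = 34. Base counts: G=8, A=9, T=9, C=8
G+C = 16, so %GC = 16/34 × 100 = 47.059%
Salt term: 16.6 × (-2) = -33.2
GC term: 0.41 × 47.059 = 19.294; length term: −675/34 = −19.853
Tm = 81.5 + (-33.2) + 19.294 − 19.853 = 47.741 → 47.7°C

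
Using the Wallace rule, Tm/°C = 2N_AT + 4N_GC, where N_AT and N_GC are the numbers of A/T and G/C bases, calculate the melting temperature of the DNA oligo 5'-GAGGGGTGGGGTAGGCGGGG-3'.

72°C

Scanning the sequence gives G=15, T=2, C=1, A=2.
A+T = 4, G+C = 16
Tm = 2×4 + 4×16 = 72°C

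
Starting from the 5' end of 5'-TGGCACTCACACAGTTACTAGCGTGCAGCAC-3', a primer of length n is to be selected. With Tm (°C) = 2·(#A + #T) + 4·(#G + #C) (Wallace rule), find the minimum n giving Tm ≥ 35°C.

n = 12

First 11 bases: TGGCACTCACA → Tm = 34°C (< 35°C)
First 12 bases: TGGCACTCACAC → Tm = 38°C (≥ 35°C)
Each additional base adds 2°C (A/T) or 4°C (G/C), so Tm is non-decreasing in n; n = 12 is the first length to reach 35°C.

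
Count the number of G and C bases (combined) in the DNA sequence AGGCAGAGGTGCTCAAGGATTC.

12

Scanning the sequence gives C=4, T=4, A=6, G=8.
Total G or C: 8 + 4 = 12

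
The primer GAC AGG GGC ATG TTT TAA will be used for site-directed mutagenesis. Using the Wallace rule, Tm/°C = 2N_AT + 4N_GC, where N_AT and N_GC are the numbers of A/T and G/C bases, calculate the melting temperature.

52°C

Scanning the sequence gives C=2, T=5, G=6, A=5.
A+T = 10, G+C = 8
Tm = 4·8 + 2·10 = 32 + 20 = 52°C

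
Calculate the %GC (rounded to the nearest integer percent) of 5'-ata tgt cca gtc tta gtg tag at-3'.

35%

Base counts: C=3, T=9, G=5, A=6
G+C = 5 + 3 = 8 out of 23 bases
%GC = 8/23 × 100 = 34.78% ≈ 35%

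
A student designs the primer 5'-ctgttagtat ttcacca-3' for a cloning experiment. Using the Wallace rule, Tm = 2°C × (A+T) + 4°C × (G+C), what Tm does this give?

Scanning the sequence gives C=4, A=4, T=7, G=2.
So N_AT = 11 and N_GC = 6.
Tm = 2(11) + 4(6) = 22 + 24 = 46°C

46°C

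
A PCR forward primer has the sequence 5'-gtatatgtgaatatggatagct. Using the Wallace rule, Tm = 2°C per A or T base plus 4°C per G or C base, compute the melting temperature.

58°C

Counting bases: G=6, T=8, C=1, A=7
A+T = 15, G+C = 7
Tm = 2×15 + 4×7 = 58°C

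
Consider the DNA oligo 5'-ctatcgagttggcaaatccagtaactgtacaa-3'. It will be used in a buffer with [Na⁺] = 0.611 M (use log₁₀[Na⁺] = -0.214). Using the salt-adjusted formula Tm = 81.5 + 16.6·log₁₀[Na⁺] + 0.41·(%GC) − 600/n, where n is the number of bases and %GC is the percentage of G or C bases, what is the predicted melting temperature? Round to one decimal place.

75.9°C

Length n = 32. Base counts: C=7, G=6, A=11, T=8
G+C = 13, so %GC = 13/32 × 100 = 40.625%
Salt term: 16.6 × (-0.214) = -3.552
GC term: 0.41 × 40.625 = 16.656; length term: −600/32 = −18.75
Tm = 81.5 + (-3.552) + 16.656 − 18.75 = 75.854 → 75.9°C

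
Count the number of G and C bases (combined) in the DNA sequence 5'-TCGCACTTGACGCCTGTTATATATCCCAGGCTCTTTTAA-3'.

17

T=14, C=11, A=8, G=6
G+C = 6 + 11 = 17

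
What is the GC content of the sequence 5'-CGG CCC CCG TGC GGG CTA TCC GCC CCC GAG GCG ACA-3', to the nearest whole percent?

81%

T=3, A=4, C=17, G=12
G+C = 12 + 17 = 29 out of 36 bases
%GC = 29/36 × 100 = 80.56% ≈ 81%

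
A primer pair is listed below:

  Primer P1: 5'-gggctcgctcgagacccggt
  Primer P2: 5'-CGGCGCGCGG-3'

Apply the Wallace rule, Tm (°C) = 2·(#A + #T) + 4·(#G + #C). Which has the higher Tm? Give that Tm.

Primer P1: A+T=5, G+C=15 → Tm = 2(5)+4(15) = 70°C
Primer P2: A+T=0, G+C=10 → Tm = 2(0)+4(10) = 40°C
70°C vs 40°C → primer P1 is higher.

Primer P1, 70°C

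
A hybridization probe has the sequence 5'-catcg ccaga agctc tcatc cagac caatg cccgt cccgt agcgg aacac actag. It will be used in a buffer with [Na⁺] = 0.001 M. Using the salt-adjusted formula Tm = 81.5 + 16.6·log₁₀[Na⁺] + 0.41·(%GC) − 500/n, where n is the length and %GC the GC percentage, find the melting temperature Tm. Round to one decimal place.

46.5°C

Length n = 55. Base counts: T=8, G=11, A=15, C=21
G+C = 32, so %GC = 32/55 × 100 = 58.182%
Salt term: 16.6 × (-3) = -49.8
GC term: 0.41 × 58.182 = 23.855; length term: −500/55 = −9.091
Tm = 81.5 + (-49.8) + 23.855 − 9.091 = 46.464 → 46.5°C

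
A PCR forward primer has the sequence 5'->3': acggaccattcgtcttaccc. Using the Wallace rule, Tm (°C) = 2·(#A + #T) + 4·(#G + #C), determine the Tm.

62°C

A=4, G=3, T=5, C=8
So N_AT = 9 and N_GC = 11.
Tm = 4·11 + 2·9 = 44 + 18 = 62°C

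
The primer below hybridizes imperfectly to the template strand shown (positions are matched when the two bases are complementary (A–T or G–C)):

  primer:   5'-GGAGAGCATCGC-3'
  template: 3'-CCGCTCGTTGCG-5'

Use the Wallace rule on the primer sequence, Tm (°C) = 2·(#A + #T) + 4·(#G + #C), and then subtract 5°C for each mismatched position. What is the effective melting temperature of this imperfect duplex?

Primer base counts: A=3, T=1, G=5, C=3 → A+T=4, G+C=8
Perfect-match Tm = 2(4) + 4(8) = 8 + 32 = 40°C
Mismatches (positions where the bases are not complementary): 2 (at positions 3, 9)
Effective Tm = 40 − 2×5 = 40 − 10 = 30°C

30°C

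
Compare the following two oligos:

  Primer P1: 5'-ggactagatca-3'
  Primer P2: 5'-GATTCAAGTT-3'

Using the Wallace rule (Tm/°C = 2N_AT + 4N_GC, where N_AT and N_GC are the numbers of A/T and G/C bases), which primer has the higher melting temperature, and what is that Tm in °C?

Primer P1: A+T=6, G+C=5 → Tm = 2(6)+4(5) = 32°C
Primer P2: A+T=7, G+C=3 → Tm = 2(7)+4(3) = 26°C
32°C vs 26°C → primer P1 is higher.

Primer P1, 32°C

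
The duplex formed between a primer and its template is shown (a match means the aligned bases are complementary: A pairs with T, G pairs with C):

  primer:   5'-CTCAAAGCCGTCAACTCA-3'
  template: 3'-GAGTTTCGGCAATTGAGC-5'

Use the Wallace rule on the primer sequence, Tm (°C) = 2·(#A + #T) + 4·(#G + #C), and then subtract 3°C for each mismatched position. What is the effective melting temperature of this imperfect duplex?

Primer base counts: A=6, T=3, G=2, C=7 → A+T=9, G+C=9
Perfect-match Tm = 2(9) + 4(9) = 18 + 36 = 54°C
Mismatches (positions where the bases are not complementary): 2 (at positions 12, 18)
Effective Tm = 54 − 2×3 = 54 − 6 = 48°C

48°C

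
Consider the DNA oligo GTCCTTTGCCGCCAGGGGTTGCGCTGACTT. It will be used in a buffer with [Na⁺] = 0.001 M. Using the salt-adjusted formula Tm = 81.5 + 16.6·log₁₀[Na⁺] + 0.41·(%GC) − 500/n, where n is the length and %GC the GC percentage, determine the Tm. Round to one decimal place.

41.0°C

Length n = 30. Counting bases: C=9, A=2, T=9, G=10
G+C = 19, so %GC = 19/30 × 100 = 63.333%
Salt term: 16.6 × (-3) = -49.8
GC term: 0.41 × 63.333 = 25.967; length term: −500/30 = −16.667
Tm = 81.5 + (-49.8) + 25.967 − 16.667 = 41 → 41.0°C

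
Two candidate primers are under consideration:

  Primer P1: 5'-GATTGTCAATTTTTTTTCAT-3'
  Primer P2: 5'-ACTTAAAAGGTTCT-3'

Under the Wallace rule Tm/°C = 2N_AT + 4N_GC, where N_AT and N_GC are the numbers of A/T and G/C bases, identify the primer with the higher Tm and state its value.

Primer P1: A+T=16, G+C=4 → Tm = 2(16)+4(4) = 48°C
Primer P2: A+T=10, G+C=4 → Tm = 2(10)+4(4) = 36°C
48°C vs 36°C → primer P1 is higher.

Primer P1, 48°C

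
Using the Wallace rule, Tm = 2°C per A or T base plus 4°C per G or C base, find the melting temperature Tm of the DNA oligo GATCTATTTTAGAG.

A=4, G=3, C=1, T=6
AT pairs contribute 10, GC pairs contribute 4.
Tm = 4·4 + 2·10 = 16 + 20 = 36°C

36°C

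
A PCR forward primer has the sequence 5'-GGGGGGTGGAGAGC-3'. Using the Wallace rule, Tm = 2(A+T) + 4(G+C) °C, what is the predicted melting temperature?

Scanning the sequence gives A=2, C=1, T=1, G=10.
So N_AT = 3 and N_GC = 11.
Tm = 4·11 + 2·3 = 44 + 6 = 50°C

50°C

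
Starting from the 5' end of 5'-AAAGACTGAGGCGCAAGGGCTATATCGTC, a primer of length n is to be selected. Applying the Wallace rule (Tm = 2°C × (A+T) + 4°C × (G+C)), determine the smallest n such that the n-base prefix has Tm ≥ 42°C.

First 13 bases: AAAGACTGAGGCG → Tm = 40°C (< 42°C)
First 14 bases: AAAGACTGAGGCGC → Tm = 44°C (≥ 42°C)
Since every base adds ≥2°C, Tm only increases with n, so the threshold is first crossed at n = 14.

n = 14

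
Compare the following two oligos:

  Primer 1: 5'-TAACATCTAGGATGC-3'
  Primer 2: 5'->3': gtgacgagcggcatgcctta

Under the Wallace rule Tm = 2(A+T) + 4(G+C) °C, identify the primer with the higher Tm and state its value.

Primer 1: A+T=9, G+C=6 → Tm = 2(9)+4(6) = 42°C
Primer 2: A+T=8, G+C=12 → Tm = 2(8)+4(12) = 64°C
42°C vs 64°C → primer 2 is higher.

Primer 2, 64°C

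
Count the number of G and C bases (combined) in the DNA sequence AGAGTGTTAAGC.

5

Counting bases: A=4, T=3, G=4, C=1
Total G or C: 4 + 1 = 5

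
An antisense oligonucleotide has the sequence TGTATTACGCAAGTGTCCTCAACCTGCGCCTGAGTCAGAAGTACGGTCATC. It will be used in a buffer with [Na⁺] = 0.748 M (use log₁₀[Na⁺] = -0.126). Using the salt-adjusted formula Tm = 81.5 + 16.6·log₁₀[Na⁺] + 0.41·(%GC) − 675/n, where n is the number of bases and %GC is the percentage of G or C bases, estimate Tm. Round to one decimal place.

Length n = 51. Scanning the sequence gives G=12, T=13, C=14, A=12.
G+C = 26, so %GC = 26/51 × 100 = 50.98%
Salt term: 16.6 × (-0.126) = -2.092
GC term: 0.41 × 50.98 = 20.902; length term: −675/51 = −13.235
Tm = 81.5 + (-2.092) + 20.902 − 13.235 = 87.075 → 87.1°C

87.1°C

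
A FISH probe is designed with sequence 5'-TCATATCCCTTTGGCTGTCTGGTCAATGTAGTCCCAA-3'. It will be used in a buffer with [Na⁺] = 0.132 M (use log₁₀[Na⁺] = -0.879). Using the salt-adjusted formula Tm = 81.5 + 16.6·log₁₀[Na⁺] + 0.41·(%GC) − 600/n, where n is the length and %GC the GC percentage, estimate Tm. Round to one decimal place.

Length n = 37. Counting bases: G=7, T=13, C=10, A=7
G+C = 17, so %GC = 17/37 × 100 = 45.946%
Salt term: 16.6 × (-0.879) = -14.591
GC term: 0.41 × 45.946 = 18.838; length term: −600/37 = −16.216
Tm = 81.5 + (-14.591) + 18.838 − 16.216 = 69.531 → 69.5°C

69.5°C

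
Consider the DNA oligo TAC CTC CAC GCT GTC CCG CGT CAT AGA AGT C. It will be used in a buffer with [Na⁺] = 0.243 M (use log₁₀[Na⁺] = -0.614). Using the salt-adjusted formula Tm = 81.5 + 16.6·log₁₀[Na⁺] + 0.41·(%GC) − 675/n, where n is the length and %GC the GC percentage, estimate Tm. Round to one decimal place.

73.3°C

Length n = 31. G=6, T=7, A=6, C=12
G+C = 18, so %GC = 18/31 × 100 = 58.065%
Salt term: 16.6 × (-0.614) = -10.192
GC term: 0.41 × 58.065 = 23.807; length term: −675/31 = −21.774
Tm = 81.5 + (-10.192) + 23.807 − 21.774 = 73.341 → 73.3°C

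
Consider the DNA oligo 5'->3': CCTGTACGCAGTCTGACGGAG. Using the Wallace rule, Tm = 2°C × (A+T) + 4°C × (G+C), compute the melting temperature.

Counting bases: A=4, T=4, C=6, G=7
A+T = 8, G+C = 13
Tm = 2(8) + 4(13) = 16 + 52 = 68°C

68°C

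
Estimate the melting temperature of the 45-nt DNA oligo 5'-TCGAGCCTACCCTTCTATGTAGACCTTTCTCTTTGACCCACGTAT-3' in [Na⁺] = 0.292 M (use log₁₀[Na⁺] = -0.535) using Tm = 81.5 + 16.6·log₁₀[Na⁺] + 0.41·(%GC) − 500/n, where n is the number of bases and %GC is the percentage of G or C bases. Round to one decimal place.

Length n = 45. Scanning the sequence gives T=16, G=6, C=15, A=8.
G+C = 21, so %GC = 21/45 × 100 = 46.667%
Salt term: 16.6 × (-0.535) = -8.881
GC term: 0.41 × 46.667 = 19.133; length term: −500/45 = −11.111
Tm = 81.5 + (-8.881) + 19.133 − 11.111 = 80.641 → 80.6°C

80.6°C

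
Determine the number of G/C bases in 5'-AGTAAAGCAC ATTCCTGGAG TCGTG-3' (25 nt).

12

T=6, G=7, C=5, A=7
G+C = 7 + 5 = 12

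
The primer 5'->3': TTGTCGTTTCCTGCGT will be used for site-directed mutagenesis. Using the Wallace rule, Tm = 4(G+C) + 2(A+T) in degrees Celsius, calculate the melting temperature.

Scanning the sequence gives T=8, C=4, A=0, G=4.
So N_AT = 8 and N_GC = 8.
Tm = 4·8 + 2·8 = 32 + 16 = 48°C

48°C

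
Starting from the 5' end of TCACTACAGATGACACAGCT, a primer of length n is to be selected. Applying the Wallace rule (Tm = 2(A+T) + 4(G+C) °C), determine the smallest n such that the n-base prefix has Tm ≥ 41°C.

First 14 bases: TCACTACAGATGAC → Tm = 40°C (< 41°C)
First 15 bases: TCACTACAGATGACA → Tm = 42°C (≥ 41°C)
Since every base adds ≥2°C, Tm only increases with n, so the threshold is first crossed at n = 15.

n = 15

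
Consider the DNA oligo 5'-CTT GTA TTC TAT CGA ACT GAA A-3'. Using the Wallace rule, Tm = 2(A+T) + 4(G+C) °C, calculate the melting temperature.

58°C

T=8, G=3, A=7, C=4
A+T = 15, G+C = 7
Tm = 2(15) + 4(7) = 30 + 28 = 58°C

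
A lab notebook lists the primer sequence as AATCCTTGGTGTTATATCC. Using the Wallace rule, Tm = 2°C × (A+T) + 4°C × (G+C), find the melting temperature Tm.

52°C

Scanning the sequence gives C=4, A=4, G=3, T=8.
A+T = 12, G+C = 7
Tm = 4·7 + 2·12 = 28 + 24 = 52°C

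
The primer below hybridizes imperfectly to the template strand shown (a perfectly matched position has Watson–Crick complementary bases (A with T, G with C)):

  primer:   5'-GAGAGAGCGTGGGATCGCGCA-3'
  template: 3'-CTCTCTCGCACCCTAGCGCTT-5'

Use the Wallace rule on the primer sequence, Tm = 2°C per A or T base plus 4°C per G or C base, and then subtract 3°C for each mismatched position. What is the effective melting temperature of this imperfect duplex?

67°C

Primer base counts: A=5, T=2, G=10, C=4 → A+T=7, G+C=14
Perfect-match Tm = 2(7) + 4(14) = 14 + 56 = 70°C
Mismatches (positions where the bases are not complementary): 1 (at position 20)
Effective Tm = 70 − 1×3 = 70 − 3 = 67°C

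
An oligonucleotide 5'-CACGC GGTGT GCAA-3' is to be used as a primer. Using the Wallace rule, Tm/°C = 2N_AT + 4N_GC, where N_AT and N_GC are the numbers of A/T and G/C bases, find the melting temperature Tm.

Scanning the sequence gives A=3, C=4, G=5, T=2.
So N_AT = 5 and N_GC = 9.
Tm = 2×5 + 4×9 = 46°C

46°C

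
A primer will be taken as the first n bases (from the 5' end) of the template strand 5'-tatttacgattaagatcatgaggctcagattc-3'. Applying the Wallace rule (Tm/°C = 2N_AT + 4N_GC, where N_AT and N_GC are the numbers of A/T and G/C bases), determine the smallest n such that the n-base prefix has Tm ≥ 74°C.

n = 28

First 27 bases: TATTTACGATTAAGATCATGAGGCTCA → Tm = 72°C (< 74°C)
First 28 bases: TATTTACGATTAAGATCATGAGGCTCAG → Tm = 76°C (≥ 74°C)
Each additional base adds 2°C (A/T) or 4°C (G/C), so Tm is non-decreasing in n; n = 28 is the first length to reach 74°C.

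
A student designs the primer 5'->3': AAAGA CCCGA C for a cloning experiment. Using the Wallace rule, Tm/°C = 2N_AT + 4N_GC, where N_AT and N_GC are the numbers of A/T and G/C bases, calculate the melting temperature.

34°C

T=0, C=4, A=5, G=2
A+T = 5, G+C = 6
Tm = 2(5) + 4(6) = 10 + 24 = 34°C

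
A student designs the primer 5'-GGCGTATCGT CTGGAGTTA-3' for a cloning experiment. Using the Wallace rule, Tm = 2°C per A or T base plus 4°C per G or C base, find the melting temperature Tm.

Scanning the sequence gives C=3, T=6, A=3, G=7.
AT pairs contribute 9, GC pairs contribute 10.
Tm = 2×9 + 4×10 = 58°C

58°C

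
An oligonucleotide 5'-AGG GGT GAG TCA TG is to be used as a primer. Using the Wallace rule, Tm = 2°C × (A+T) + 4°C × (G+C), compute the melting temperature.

44°C

Scanning the sequence gives A=3, T=3, C=1, G=7.
A+T = 6, G+C = 8
Tm = 2(6) + 4(8) = 12 + 32 = 44°C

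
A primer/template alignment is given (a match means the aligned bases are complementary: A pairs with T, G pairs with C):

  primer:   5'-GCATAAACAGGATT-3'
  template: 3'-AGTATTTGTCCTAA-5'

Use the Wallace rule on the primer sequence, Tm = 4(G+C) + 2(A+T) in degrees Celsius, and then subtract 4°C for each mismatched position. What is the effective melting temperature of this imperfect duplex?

34°C

Primer base counts: A=6, T=3, G=3, C=2 → A+T=9, G+C=5
Perfect-match Tm = 2(9) + 4(5) = 18 + 20 = 38°C
Mismatches (positions where the bases are not complementary): 1 (at position 1)
Effective Tm = 38 − 1×4 = 38 − 4 = 34°C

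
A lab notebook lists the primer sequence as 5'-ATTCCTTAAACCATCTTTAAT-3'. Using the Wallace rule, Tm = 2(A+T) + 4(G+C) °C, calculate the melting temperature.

Base counts: A=7, T=9, C=5, G=0
AT pairs contribute 16, GC pairs contribute 5.
Tm = 4·5 + 2·16 = 20 + 32 = 52°C

52°C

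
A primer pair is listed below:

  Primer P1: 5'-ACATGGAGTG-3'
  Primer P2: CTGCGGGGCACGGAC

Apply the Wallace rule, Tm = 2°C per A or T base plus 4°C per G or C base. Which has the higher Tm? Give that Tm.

Primer P2, 54°C

Primer P1: A+T=5, G+C=5 → Tm = 2(5)+4(5) = 30°C
Primer P2: A+T=3, G+C=12 → Tm = 2(3)+4(12) = 54°C
30°C vs 54°C → primer P2 is higher.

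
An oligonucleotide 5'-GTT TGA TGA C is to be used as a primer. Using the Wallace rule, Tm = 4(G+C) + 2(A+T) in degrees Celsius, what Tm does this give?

G=3, C=1, T=4, A=2
A+T = 6, G+C = 4
Tm = 4·4 + 2·6 = 16 + 12 = 28°C

28°C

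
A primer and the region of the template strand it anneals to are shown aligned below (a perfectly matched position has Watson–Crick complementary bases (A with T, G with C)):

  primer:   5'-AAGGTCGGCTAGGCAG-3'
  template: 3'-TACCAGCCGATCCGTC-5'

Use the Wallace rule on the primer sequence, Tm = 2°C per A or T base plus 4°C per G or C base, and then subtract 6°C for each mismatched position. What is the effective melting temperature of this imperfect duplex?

Primer base counts: A=4, T=2, G=7, C=3 → A+T=6, G+C=10
Perfect-match Tm = 2(6) + 4(10) = 12 + 40 = 52°C
Mismatches (positions where the bases are not complementary): 1 (at position 2)
Effective Tm = 52 − 1×6 = 52 − 6 = 46°C

46°C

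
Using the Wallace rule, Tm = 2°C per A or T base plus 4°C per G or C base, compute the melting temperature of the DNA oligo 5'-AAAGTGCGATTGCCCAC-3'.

52°C

T=3, G=4, C=5, A=5
AT pairs contribute 8, GC pairs contribute 9.
Tm = 4·9 + 2·8 = 36 + 16 = 52°C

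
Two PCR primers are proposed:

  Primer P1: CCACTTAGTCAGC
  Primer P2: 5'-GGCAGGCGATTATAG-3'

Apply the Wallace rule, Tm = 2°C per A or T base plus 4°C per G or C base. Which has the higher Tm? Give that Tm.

Primer P2, 46°C

Primer P1: A+T=6, G+C=7 → Tm = 2(6)+4(7) = 40°C
Primer P2: A+T=7, G+C=8 → Tm = 2(7)+4(8) = 46°C
40°C vs 46°C → primer P2 is higher.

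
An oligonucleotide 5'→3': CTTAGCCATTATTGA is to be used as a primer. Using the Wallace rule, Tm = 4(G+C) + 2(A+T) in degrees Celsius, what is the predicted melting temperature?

Counting bases: T=6, C=3, G=2, A=4
A+T = 10, G+C = 5
Tm = 4·5 + 2·10 = 20 + 20 = 40°C

40°C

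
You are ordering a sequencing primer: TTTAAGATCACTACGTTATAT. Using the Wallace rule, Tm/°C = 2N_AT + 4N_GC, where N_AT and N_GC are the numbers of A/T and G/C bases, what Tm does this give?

Base counts: C=3, A=7, G=2, T=9
So N_AT = 16 and N_GC = 5.
Tm = 2×16 + 4×5 = 52°C

52°C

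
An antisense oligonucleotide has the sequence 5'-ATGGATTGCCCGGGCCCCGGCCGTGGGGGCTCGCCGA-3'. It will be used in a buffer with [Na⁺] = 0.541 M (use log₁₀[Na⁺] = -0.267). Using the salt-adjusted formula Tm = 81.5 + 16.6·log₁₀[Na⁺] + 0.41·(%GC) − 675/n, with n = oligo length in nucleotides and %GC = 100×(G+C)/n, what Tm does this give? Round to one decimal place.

Length n = 37. Base counts: C=13, T=5, G=16, A=3
G+C = 29, so %GC = 29/37 × 100 = 78.378%
Salt term: 16.6 × (-0.267) = -4.432
GC term: 0.41 × 78.378 = 32.135; length term: −675/37 = −18.243
Tm = 81.5 + (-4.432) + 32.135 − 18.243 = 90.96 → 91.0°C

91.0°C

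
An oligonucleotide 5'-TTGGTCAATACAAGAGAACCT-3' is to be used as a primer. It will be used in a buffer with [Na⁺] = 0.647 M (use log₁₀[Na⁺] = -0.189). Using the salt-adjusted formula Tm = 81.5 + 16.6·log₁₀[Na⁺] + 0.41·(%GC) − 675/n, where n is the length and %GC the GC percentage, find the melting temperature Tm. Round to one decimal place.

61.8°C

Length n = 21. Scanning the sequence gives A=8, T=5, G=4, C=4.
G+C = 8, so %GC = 8/21 × 100 = 38.095%
Salt term: 16.6 × (-0.189) = -3.137
GC term: 0.41 × 38.095 = 15.619; length term: −675/21 = −32.143
Tm = 81.5 + (-3.137) + 15.619 − 32.143 = 61.839 → 61.8°C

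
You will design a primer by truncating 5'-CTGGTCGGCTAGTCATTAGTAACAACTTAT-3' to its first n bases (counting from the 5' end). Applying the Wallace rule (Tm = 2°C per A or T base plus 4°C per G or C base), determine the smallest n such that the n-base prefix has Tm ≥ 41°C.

First 12 bases: CTGGTCGGCTAG → Tm = 40°C (< 41°C)
First 13 bases: CTGGTCGGCTAGT → Tm = 42°C (≥ 41°C)
Since every base adds ≥2°C, Tm only increases with n, so the threshold is first crossed at n = 13.

n = 13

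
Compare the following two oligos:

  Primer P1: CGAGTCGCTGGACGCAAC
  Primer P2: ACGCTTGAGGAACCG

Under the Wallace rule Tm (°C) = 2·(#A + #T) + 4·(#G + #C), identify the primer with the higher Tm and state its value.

Primer P1, 60°C

Primer P1: A+T=6, G+C=12 → Tm = 2(6)+4(12) = 60°C
Primer P2: A+T=6, G+C=9 → Tm = 2(6)+4(9) = 48°C
60°C vs 48°C → primer P1 is higher.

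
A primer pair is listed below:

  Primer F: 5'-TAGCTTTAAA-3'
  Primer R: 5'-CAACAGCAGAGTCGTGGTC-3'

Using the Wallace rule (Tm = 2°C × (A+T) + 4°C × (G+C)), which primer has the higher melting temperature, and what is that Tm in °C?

Primer R, 60°C

Primer F: A+T=8, G+C=2 → Tm = 2(8)+4(2) = 24°C
Primer R: A+T=8, G+C=11 → Tm = 2(8)+4(11) = 60°C
24°C vs 60°C → primer R is higher.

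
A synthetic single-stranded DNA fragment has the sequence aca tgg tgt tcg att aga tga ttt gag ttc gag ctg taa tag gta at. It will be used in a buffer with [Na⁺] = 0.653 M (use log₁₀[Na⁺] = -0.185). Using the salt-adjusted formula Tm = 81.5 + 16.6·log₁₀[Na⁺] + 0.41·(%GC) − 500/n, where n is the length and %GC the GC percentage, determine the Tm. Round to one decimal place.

Length n = 47. Scanning the sequence gives A=13, C=4, T=17, G=13.
G+C = 17, so %GC = 17/47 × 100 = 36.17%
Salt term: 16.6 × (-0.185) = -3.071
GC term: 0.41 × 36.17 = 14.83; length term: −500/47 = −10.638
Tm = 81.5 + (-3.071) + 14.83 − 10.638 = 82.621 → 82.6°C

82.6°C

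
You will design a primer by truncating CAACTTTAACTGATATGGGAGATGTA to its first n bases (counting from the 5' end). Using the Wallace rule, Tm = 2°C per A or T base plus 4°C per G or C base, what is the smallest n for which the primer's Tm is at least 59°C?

First 21 bases: CAACTTTAACTGATATGGGAG → Tm = 58°C (< 59°C)
First 22 bases: CAACTTTAACTGATATGGGAGA → Tm = 60°C (≥ 59°C)
Each additional base adds 2°C (A/T) or 4°C (G/C), so Tm is non-decreasing in n; n = 22 is the first length to reach 59°C.

n = 22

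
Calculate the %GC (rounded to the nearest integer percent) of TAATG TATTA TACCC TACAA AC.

Counting bases: C=5, T=7, G=1, A=9
G+C = 1 + 5 = 6 out of 22 bases
%GC = 6/22 × 100 = 27.27% ≈ 27%

27%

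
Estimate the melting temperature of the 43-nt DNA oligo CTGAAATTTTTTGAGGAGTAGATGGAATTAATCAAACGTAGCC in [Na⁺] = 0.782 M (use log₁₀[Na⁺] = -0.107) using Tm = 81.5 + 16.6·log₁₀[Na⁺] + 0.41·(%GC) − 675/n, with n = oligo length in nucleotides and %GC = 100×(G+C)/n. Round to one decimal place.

Length n = 43. Counting bases: T=13, G=10, A=15, C=5
G+C = 15, so %GC = 15/43 × 100 = 34.884%
Salt term: 16.6 × (-0.107) = -1.776
GC term: 0.41 × 34.884 = 14.302; length term: −675/43 = −15.698
Tm = 81.5 + (-1.776) + 14.302 − 15.698 = 78.328 → 78.3°C

78.3°C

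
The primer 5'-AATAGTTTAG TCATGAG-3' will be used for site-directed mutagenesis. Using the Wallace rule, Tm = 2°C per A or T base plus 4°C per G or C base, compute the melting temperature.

A=6, C=1, T=6, G=4
So N_AT = 12 and N_GC = 5.
Tm = 2×12 + 4×5 = 44°C

44°C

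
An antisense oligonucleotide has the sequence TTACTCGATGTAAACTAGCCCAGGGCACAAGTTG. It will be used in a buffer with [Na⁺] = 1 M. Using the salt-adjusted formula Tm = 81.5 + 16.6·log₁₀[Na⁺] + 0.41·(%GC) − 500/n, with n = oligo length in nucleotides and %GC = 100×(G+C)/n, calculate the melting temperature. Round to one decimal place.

Length n = 34. Counting bases: T=8, G=8, A=10, C=8
G+C = 16, so %GC = 16/34 × 100 = 47.059%
Salt term: 16.6 × (0) = 0
GC term: 0.41 × 47.059 = 19.294; length term: −500/34 = −14.706
Tm = 81.5 + (0) + 19.294 − 14.706 = 86.088 → 86.1°C

86.1°C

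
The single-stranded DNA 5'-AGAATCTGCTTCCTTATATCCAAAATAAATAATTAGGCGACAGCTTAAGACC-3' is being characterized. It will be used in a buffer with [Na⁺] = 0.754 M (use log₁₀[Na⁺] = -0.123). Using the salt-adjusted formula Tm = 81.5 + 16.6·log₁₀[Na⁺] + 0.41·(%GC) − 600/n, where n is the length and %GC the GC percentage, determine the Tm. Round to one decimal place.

82.1°C

Length n = 52. Scanning the sequence gives A=20, G=7, C=11, T=14.
G+C = 18, so %GC = 18/52 × 100 = 34.615%
Salt term: 16.6 × (-0.123) = -2.042
GC term: 0.41 × 34.615 = 14.192; length term: −600/52 = −11.538
Tm = 81.5 + (-2.042) + 14.192 − 11.538 = 82.112 → 82.1°C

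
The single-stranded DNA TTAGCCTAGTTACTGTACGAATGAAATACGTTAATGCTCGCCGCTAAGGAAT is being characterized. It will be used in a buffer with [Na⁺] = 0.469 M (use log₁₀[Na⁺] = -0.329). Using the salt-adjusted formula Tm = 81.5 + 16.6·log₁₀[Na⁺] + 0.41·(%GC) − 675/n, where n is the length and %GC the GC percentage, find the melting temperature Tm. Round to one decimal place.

79.6°C

Length n = 52. Scanning the sequence gives A=16, G=11, T=15, C=10.
G+C = 21, so %GC = 21/52 × 100 = 40.385%
Salt term: 16.6 × (-0.329) = -5.461
GC term: 0.41 × 40.385 = 16.558; length term: −675/52 = −12.981
Tm = 81.5 + (-5.461) + 16.558 − 12.981 = 79.616 → 79.6°C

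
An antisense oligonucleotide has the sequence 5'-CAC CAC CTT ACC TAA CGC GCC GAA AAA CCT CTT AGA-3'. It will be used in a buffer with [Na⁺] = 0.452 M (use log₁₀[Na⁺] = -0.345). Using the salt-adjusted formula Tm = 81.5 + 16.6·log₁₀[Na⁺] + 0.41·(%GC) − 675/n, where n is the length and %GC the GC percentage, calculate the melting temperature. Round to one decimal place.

Length n = 36. Scanning the sequence gives C=14, A=12, G=4, T=6.
G+C = 18, so %GC = 18/36 × 100 = 50%
Salt term: 16.6 × (-0.345) = -5.727
GC term: 0.41 × 50 = 20.5; length term: −675/36 = −18.75
Tm = 81.5 + (-5.727) + 20.5 − 18.75 = 77.523 → 77.5°C

77.5°C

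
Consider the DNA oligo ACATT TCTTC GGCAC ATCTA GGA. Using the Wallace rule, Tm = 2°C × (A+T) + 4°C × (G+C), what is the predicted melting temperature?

Base counts: G=4, C=6, A=6, T=7
A+T = 13, G+C = 10
Tm = 4·10 + 2·13 = 40 + 26 = 66°C

66°C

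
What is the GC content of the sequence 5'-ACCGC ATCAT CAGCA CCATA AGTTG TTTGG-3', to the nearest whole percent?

47%

Scanning the sequence gives T=8, G=6, A=8, C=8.
G+C = 6 + 8 = 14 out of 30 bases
%GC = 14/30 × 100 = 46.67% ≈ 47%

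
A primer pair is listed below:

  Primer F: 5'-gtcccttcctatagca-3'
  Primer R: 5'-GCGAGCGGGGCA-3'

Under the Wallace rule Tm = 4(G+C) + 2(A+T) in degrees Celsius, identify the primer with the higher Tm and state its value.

Primer F, 48°C

Primer F: A+T=8, G+C=8 → Tm = 2(8)+4(8) = 48°C
Primer R: A+T=2, G+C=10 → Tm = 2(2)+4(10) = 44°C
48°C vs 44°C → primer F is higher.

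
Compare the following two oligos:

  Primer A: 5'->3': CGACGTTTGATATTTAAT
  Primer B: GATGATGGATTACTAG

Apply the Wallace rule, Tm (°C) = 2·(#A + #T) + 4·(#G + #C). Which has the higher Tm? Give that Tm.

Primer A: A+T=13, G+C=5 → Tm = 2(13)+4(5) = 46°C
Primer B: A+T=10, G+C=6 → Tm = 2(10)+4(6) = 44°C
46°C vs 44°C → primer A is higher.

Primer A, 46°C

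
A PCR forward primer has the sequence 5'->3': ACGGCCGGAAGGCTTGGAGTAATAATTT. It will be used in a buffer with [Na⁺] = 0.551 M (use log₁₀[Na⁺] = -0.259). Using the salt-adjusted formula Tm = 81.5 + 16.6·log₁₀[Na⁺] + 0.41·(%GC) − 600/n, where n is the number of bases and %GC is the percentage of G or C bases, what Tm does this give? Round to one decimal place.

74.8°C

Length n = 28. C=4, T=7, A=8, G=9
G+C = 13, so %GC = 13/28 × 100 = 46.429%
Salt term: 16.6 × (-0.259) = -4.299
GC term: 0.41 × 46.429 = 19.036; length term: −600/28 = −21.429
Tm = 81.5 + (-4.299) + 19.036 − 21.429 = 74.808 → 74.8°C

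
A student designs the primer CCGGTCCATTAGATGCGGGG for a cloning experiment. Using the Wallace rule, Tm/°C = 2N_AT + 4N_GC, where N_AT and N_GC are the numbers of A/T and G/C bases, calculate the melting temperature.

G=8, A=3, C=5, T=4
AT pairs contribute 7, GC pairs contribute 13.
Tm = 2×7 + 4×13 = 66°C

66°C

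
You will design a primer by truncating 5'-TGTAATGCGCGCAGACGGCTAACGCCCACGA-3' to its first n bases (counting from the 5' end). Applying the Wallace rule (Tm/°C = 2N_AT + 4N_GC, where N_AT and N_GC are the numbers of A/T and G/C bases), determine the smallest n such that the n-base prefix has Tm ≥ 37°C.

n = 12

First 11 bases: TGTAATGCGCG → Tm = 34°C (< 37°C)
First 12 bases: TGTAATGCGCGC → Tm = 38°C (≥ 37°C)
Each additional base adds 2°C (A/T) or 4°C (G/C), so Tm is non-decreasing in n; n = 12 is the first length to reach 37°C.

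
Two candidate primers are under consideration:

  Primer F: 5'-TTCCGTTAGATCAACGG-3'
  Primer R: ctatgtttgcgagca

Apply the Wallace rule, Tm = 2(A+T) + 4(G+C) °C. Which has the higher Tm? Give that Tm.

Primer F, 50°C

Primer F: A+T=9, G+C=8 → Tm = 2(9)+4(8) = 50°C
Primer R: A+T=8, G+C=7 → Tm = 2(8)+4(7) = 44°C
50°C vs 44°C → primer F is higher.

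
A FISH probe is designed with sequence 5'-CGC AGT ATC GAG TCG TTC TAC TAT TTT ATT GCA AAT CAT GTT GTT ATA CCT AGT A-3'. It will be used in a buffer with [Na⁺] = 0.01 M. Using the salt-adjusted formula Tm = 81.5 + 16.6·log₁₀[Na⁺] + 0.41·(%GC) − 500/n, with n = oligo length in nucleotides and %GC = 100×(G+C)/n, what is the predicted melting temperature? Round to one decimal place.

53.4°C

Length n = 55. Base counts: T=22, G=9, A=14, C=10
G+C = 19, so %GC = 19/55 × 100 = 34.545%
Salt term: 16.6 × (-2) = -33.2
GC term: 0.41 × 34.545 = 14.163; length term: −500/55 = −9.091
Tm = 81.5 + (-33.2) + 14.163 − 9.091 = 53.372 → 53.4°C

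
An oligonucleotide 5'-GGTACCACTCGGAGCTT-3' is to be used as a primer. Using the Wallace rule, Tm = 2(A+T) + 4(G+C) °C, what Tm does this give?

Base counts: C=5, G=5, T=4, A=3
AT pairs contribute 7, GC pairs contribute 10.
Tm = 4·10 + 2·7 = 40 + 14 = 54°C

54°C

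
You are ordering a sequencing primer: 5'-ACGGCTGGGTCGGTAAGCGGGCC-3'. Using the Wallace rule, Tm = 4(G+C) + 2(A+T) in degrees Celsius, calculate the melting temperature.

Counting bases: T=3, G=11, A=3, C=6
So N_AT = 6 and N_GC = 17.
Tm = 2(6) + 4(17) = 12 + 68 = 80°C

80°C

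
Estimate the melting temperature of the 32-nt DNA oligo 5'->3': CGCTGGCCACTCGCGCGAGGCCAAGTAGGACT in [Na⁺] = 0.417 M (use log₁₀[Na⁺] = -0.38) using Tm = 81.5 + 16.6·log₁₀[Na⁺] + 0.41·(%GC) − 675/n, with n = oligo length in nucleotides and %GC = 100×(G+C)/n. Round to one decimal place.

82.3°C

Length n = 32. Base counts: A=6, T=4, G=11, C=11
G+C = 22, so %GC = 22/32 × 100 = 68.75%
Salt term: 16.6 × (-0.38) = -6.308
GC term: 0.41 × 68.75 = 28.188; length term: −675/32 = −21.094
Tm = 81.5 + (-6.308) + 28.188 − 21.094 = 82.286 → 82.3°C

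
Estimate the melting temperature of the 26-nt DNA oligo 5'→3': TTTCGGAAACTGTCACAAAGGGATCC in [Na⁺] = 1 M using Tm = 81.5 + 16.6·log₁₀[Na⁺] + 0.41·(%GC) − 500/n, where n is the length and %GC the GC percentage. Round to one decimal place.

81.2°C

Length n = 26. T=6, A=8, G=6, C=6
G+C = 12, so %GC = 12/26 × 100 = 46.154%
Salt term: 16.6 × (0) = 0
GC term: 0.41 × 46.154 = 18.923; length term: −500/26 = −19.231
Tm = 81.5 + (0) + 18.923 − 19.231 = 81.192 → 81.2°C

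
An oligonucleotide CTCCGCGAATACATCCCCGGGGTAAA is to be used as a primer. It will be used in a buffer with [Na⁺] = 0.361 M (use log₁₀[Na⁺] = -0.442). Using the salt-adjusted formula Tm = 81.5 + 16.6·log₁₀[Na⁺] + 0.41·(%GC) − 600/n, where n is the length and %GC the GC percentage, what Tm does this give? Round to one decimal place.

74.7°C

Length n = 26. C=9, A=7, G=6, T=4
G+C = 15, so %GC = 15/26 × 100 = 57.692%
Salt term: 16.6 × (-0.442) = -7.337
GC term: 0.41 × 57.692 = 23.654; length term: −600/26 = −23.077
Tm = 81.5 + (-7.337) + 23.654 − 23.077 = 74.74 → 74.7°C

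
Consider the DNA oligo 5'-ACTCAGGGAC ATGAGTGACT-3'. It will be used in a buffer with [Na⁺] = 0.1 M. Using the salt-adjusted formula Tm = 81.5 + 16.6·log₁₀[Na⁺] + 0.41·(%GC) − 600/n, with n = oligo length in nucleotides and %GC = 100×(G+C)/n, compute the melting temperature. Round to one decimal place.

55.4°C

Length n = 20. Counting bases: G=6, C=4, T=4, A=6
G+C = 10, so %GC = 10/20 × 100 = 50%
Salt term: 16.6 × (-1) = -16.6
GC term: 0.41 × 50 = 20.5; length term: −600/20 = −30
Tm = 81.5 + (-16.6) + 20.5 − 30 = 55.4 → 55.4°C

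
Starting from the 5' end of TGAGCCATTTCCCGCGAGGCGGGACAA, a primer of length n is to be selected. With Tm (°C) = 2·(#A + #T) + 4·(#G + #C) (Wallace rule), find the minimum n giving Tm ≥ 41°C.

First 13 bases: TGAGCCATTTCCC → Tm = 40°C (< 41°C)
First 14 bases: TGAGCCATTTCCCG → Tm = 44°C (≥ 41°C)
Since every base adds ≥2°C, Tm only increases with n, so the threshold is first crossed at n = 14.

n = 14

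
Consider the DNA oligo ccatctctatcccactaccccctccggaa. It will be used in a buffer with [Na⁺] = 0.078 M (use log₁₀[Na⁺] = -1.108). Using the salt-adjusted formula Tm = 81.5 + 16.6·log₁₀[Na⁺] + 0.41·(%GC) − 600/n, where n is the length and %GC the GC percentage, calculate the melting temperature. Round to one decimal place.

Length n = 29. Scanning the sequence gives G=2, C=15, A=6, T=6.
G+C = 17, so %GC = 17/29 × 100 = 58.621%
Salt term: 16.6 × (-1.108) = -18.393
GC term: 0.41 × 58.621 = 24.035; length term: −600/29 = −20.69
Tm = 81.5 + (-18.393) + 24.035 − 20.69 = 66.452 → 66.5°C

66.5°C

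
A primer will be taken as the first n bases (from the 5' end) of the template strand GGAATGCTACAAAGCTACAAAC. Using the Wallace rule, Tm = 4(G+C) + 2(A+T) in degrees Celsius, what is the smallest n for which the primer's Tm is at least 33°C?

n = 12

First 11 bases: GGAATGCTACA → Tm = 32°C (< 33°C)
First 12 bases: GGAATGCTACAA → Tm = 34°C (≥ 33°C)
Each additional base adds 2°C (A/T) or 4°C (G/C), so Tm is non-decreasing in n; n = 12 is the first length to reach 33°C.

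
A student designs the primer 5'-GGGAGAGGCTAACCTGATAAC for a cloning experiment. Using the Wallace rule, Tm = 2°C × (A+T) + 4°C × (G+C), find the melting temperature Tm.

T=3, G=7, A=7, C=4
So N_AT = 10 and N_GC = 11.
Tm = 2(10) + 4(11) = 20 + 44 = 64°C

64°C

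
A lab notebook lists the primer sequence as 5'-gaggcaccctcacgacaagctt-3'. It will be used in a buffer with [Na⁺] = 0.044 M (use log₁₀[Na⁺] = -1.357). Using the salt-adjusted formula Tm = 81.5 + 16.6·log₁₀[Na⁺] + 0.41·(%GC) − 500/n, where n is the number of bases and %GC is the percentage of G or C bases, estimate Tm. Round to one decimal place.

60.5°C

Length n = 22. T=3, A=6, C=8, G=5
G+C = 13, so %GC = 13/22 × 100 = 59.091%
Salt term: 16.6 × (-1.357) = -22.526
GC term: 0.41 × 59.091 = 24.227; length term: −500/22 = −22.727
Tm = 81.5 + (-22.526) + 24.227 − 22.727 = 60.474 → 60.5°C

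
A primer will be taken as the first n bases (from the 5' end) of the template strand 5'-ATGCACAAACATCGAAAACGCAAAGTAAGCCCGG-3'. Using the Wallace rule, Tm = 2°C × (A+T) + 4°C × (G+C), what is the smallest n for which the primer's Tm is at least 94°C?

First 32 bases: ATGCACAAACATCGAAAACGCAAAGTAAGCCC → Tm = 92°C (< 94°C)
First 33 bases: ATGCACAAACATCGAAAACGCAAAGTAAGCCCG → Tm = 96°C (≥ 94°C)
Since every base adds ≥2°C, Tm only increases with n, so the threshold is first crossed at n = 33.

n = 33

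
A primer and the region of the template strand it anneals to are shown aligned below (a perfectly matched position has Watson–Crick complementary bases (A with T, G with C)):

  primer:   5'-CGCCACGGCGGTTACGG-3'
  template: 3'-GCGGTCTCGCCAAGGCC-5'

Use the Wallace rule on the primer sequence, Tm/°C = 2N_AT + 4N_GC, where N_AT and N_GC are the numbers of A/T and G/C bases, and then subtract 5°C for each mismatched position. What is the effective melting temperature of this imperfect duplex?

45°C

Primer base counts: A=2, T=2, G=7, C=6 → A+T=4, G+C=13
Perfect-match Tm = 2(4) + 4(13) = 8 + 52 = 60°C
Mismatches (positions where the bases are not complementary): 3 (at positions 6, 7, 14)
Effective Tm = 60 − 3×5 = 60 − 15 = 45°C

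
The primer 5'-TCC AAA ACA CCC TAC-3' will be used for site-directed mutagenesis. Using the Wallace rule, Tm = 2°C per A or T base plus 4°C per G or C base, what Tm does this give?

Scanning the sequence gives C=7, T=2, G=0, A=6.
AT pairs contribute 8, GC pairs contribute 7.
Tm = 2(8) + 4(7) = 16 + 28 = 44°C

44°C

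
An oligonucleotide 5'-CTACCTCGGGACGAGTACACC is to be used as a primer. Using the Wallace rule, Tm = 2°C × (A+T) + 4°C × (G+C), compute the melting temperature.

68°C

Base counts: A=5, G=5, C=8, T=3
AT pairs contribute 8, GC pairs contribute 13.
Tm = 2×8 + 4×13 = 68°C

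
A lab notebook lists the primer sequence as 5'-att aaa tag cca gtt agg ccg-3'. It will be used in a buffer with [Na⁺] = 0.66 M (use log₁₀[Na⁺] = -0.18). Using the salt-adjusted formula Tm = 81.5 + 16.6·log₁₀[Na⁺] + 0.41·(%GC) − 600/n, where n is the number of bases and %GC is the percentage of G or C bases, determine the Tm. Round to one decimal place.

Length n = 21. G=5, T=5, C=4, A=7
G+C = 9, so %GC = 9/21 × 100 = 42.857%
Salt term: 16.6 × (-0.18) = -2.988
GC term: 0.41 × 42.857 = 17.571; length term: −600/21 = −28.571
Tm = 81.5 + (-2.988) + 17.571 − 28.571 = 67.512 → 67.5°C

67.5°C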